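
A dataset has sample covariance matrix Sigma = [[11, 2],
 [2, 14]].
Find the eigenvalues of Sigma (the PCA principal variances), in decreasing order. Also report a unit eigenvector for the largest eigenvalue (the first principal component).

Step 1 — characteristic polynomial of 2×2 Sigma:
  det(Sigma - λI) = λ² - trace · λ + det = 0.
  trace = 11 + 14 = 25, det = 11·14 - (2)² = 150.
Step 2 — discriminant:
  Δ = trace² - 4·det = 625 - 600 = 25.
Step 3 — eigenvalues:
  λ = (trace ± √Δ)/2 = (25 ± 5)/2,
  λ_1 = 15,  λ_2 = 10.

Step 4 — unit eigenvector for λ_1: solve (Sigma - λ_1 I)v = 0. First row:
  (11 - 15)·v_x + (2)·v_y = 0, i.e. (-4)·v_x + (2)·v_y = 0,
  so v ∝ (b, λ_1 - a) = (2, 4) = u.
  ||u|| = √((2)² + (4)²) = √(20) ≈ 4.4721,
  v_1 = u/||u|| ≈ (0.4472, 0.8944) (||v_1|| = 1).

λ_1 = 15,  λ_2 = 10;  v_1 ≈ (0.4472, 0.8944)


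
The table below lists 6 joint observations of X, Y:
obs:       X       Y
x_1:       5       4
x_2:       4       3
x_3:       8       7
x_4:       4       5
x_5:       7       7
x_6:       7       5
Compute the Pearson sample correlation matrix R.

Step 1 — column means:
  mean(X) = (5 + 4 + 8 + 4 + 7 + 7) / 6 = 35/6 = 5.8333
  mean(Y) = (4 + 3 + 7 + 5 + 7 + 5) / 6 = 31/6 = 5.1667

Step 2 — sample variances and covariances s[i,j] = (1/(n-1)) · Σ_k (x_{k,i} - mean_i) · (x_{k,j} - mean_j), with n-1 = 5:
  s[X,X] = ((-0.8333)·(-0.8333) + (-1.8333)·(-1.8333) + (2.1667)·(2.1667) + (-1.8333)·(-1.8333) + (1.1667)·(1.1667) + (1.1667)·(1.1667)) / 5 = 14.8333/5 = 2.9667
  s[X,Y] = ((-0.8333)·(-1.1667) + (-1.8333)·(-2.1667) + (2.1667)·(1.8333) + (-1.8333)·(-0.1667) + (1.1667)·(1.8333) + (1.1667)·(-0.1667)) / 5 = 11.1667/5 = 2.2333
  s[Y,Y] = ((-1.1667)·(-1.1667) + (-2.1667)·(-2.1667) + (1.8333)·(1.8333) + (-0.1667)·(-0.1667) + (1.8333)·(1.8333) + (-0.1667)·(-0.1667)) / 5 = 12.8333/5 = 2.5667
  Sample standard deviations s_i = √(s[i,i]):
  s(X) = √(2.9667) = 1.7224
  s(Y) = √(2.5667) = 1.6021

Step 3 — r_{ij} = s_{ij} / (s_i · s_j):
  r[X,X] = 1 (diagonal).
  r[X,Y] = 2.2333 / (1.7224 · 1.6021) = 2.2333 / 2.7594 = 0.8093
  r[Y,Y] = 1 (diagonal).

R is symmetric with unit diagonal. Assembling:

R = [[1, 0.8093],
 [0.8093, 1]]


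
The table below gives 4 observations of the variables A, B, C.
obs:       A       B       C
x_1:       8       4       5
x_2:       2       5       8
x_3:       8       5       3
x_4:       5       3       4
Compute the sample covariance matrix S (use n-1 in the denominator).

Step 1 — column means:
  mean(A) = (8 + 2 + 8 + 5) / 4 = 23/4 = 5.75
  mean(B) = (4 + 5 + 5 + 3) / 4 = 17/4 = 4.25
  mean(C) = (5 + 8 + 3 + 4) / 4 = 20/4 = 5

Step 2 — sample covariance S[i,j] = (1/(n-1)) · Σ_k (x_{k,i} - mean_i) · (x_{k,j} - mean_j), with n-1 = 3.
  S[A,A] = ((2.25)·(2.25) + (-3.75)·(-3.75) + (2.25)·(2.25) + (-0.75)·(-0.75)) / 3 = 24.75/3 = 8.25
  S[A,B] = ((2.25)·(-0.25) + (-3.75)·(0.75) + (2.25)·(0.75) + (-0.75)·(-1.25)) / 3 = -0.75/3 = -0.25
  S[A,C] = ((2.25)·(0) + (-3.75)·(3) + (2.25)·(-2) + (-0.75)·(-1)) / 3 = -15/3 = -5
  S[B,B] = ((-0.25)·(-0.25) + (0.75)·(0.75) + (0.75)·(0.75) + (-1.25)·(-1.25)) / 3 = 2.75/3 = 0.9167
  S[B,C] = ((-0.25)·(0) + (0.75)·(3) + (0.75)·(-2) + (-1.25)·(-1)) / 3 = 2/3 = 0.6667
  S[C,C] = ((0)·(0) + (3)·(3) + (-2)·(-2) + (-1)·(-1)) / 3 = 14/3 = 4.6667

S is symmetric (S[j,i] = S[i,j]). Assembling:

S = [[8.25, -0.25, -5],
 [-0.25, 0.9167, 0.6667],
 [-5, 0.6667, 4.6667]]


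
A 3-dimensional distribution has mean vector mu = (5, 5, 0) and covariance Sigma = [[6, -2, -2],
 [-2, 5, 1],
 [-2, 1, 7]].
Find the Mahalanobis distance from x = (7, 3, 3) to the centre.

Step 1 — centre the observation: (x - mu) = (2, -2, 3).

Step 2 — invert Sigma (cofactor / det for 3×3, or solve directly):
  Sigma^{-1} = [[0.2073, 0.0732, 0.0488],
 [0.0732, 0.2317, -0.0122],
 [0.0488, -0.0122, 0.1585]].

Step 3 — form the quadratic (x - mu)^T · Sigma^{-1} · (x - mu):
  Sigma^{-1} · (x - mu) = (0.4146, -0.3537, 0.5976).
  (x - mu)^T · [Sigma^{-1} · (x - mu)] = (2)·(0.4146) + (-2)·(-0.3537) + (3)·(0.5976) = 3.3293.

Step 4 — take square root: d = √(3.3293) ≈ 1.8246.

d(x, mu) = √(3.3293) ≈ 1.8246


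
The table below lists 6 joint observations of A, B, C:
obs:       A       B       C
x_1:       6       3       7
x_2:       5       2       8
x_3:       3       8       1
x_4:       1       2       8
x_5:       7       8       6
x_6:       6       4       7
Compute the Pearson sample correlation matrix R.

Step 1 — column means:
  mean(A) = (6 + 5 + 3 + 1 + 7 + 6) / 6 = 28/6 = 4.6667
  mean(B) = (3 + 2 + 8 + 2 + 8 + 4) / 6 = 27/6 = 4.5
  mean(C) = (7 + 8 + 1 + 8 + 6 + 7) / 6 = 37/6 = 6.1667

Step 2 — sample variances and covariances s[i,j] = (1/(n-1)) · Σ_k (x_{k,i} - mean_i) · (x_{k,j} - mean_j), with n-1 = 5:
  s[A,A] = ((1.3333)·(1.3333) + (0.3333)·(0.3333) + (-1.6667)·(-1.6667) + (-3.6667)·(-3.6667) + (2.3333)·(2.3333) + (1.3333)·(1.3333)) / 5 = 25.3333/5 = 5.0667
  s[A,B] = ((1.3333)·(-1.5) + (0.3333)·(-2.5) + (-1.6667)·(3.5) + (-3.6667)·(-2.5) + (2.3333)·(3.5) + (1.3333)·(-0.5)) / 5 = 8/5 = 1.6
  s[A,C] = ((1.3333)·(0.8333) + (0.3333)·(1.8333) + (-1.6667)·(-5.1667) + (-3.6667)·(1.8333) + (2.3333)·(-0.1667) + (1.3333)·(0.8333)) / 5 = 4.3333/5 = 0.8667
  s[B,B] = ((-1.5)·(-1.5) + (-2.5)·(-2.5) + (3.5)·(3.5) + (-2.5)·(-2.5) + (3.5)·(3.5) + (-0.5)·(-0.5)) / 5 = 39.5/5 = 7.9
  s[B,C] = ((-1.5)·(0.8333) + (-2.5)·(1.8333) + (3.5)·(-5.1667) + (-2.5)·(1.8333) + (3.5)·(-0.1667) + (-0.5)·(0.8333)) / 5 = -29.5/5 = -5.9
  s[C,C] = ((0.8333)·(0.8333) + (1.8333)·(1.8333) + (-5.1667)·(-5.1667) + (1.8333)·(1.8333) + (-0.1667)·(-0.1667) + (0.8333)·(0.8333)) / 5 = 34.8333/5 = 6.9667
  Sample standard deviations s_i = √(s[i,i]):
  s(A) = √(5.0667) = 2.2509
  s(B) = √(7.9) = 2.8107
  s(C) = √(6.9667) = 2.6394

Step 3 — r_{ij} = s_{ij} / (s_i · s_j):
  r[A,A] = 1 (diagonal).
  r[A,B] = 1.6 / (2.2509 · 2.8107) = 1.6 / 6.3267 = 0.2529
  r[A,C] = 0.8667 / (2.2509 · 2.6394) = 0.8667 / 5.9412 = 0.1459
  r[B,B] = 1 (diagonal).
  r[B,C] = -5.9 / (2.8107 · 2.6394) = -5.9 / 7.4187 = -0.7953
  r[C,C] = 1 (diagonal).

R is symmetric with unit diagonal. Assembling:

R = [[1, 0.2529, 0.1459],
 [0.2529, 1, -0.7953],
 [0.1459, -0.7953, 1]]


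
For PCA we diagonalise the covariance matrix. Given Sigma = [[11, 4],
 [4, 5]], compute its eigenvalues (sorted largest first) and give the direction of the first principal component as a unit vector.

Step 1 — characteristic polynomial of 2×2 Sigma:
  det(Sigma - λI) = λ² - trace · λ + det = 0.
  trace = 11 + 5 = 16, det = 11·5 - (4)² = 39.
Step 2 — discriminant:
  Δ = trace² - 4·det = 256 - 156 = 100.
Step 3 — eigenvalues:
  λ = (trace ± √Δ)/2 = (16 ± 10)/2,
  λ_1 = 13,  λ_2 = 3.

Step 4 — unit eigenvector for λ_1: solve (Sigma - λ_1 I)v = 0. First row:
  (11 - 13)·v_x + (4)·v_y = 0, i.e. (-2)·v_x + (4)·v_y = 0,
  so v ∝ (b, λ_1 - a) = (4, 2) = u.
  ||u|| = √((4)² + (2)²) = √(20) ≈ 4.4721,
  v_1 = u/||u|| ≈ (0.8944, 0.4472) (||v_1|| = 1).

λ_1 = 13,  λ_2 = 3;  v_1 ≈ (0.8944, 0.4472)


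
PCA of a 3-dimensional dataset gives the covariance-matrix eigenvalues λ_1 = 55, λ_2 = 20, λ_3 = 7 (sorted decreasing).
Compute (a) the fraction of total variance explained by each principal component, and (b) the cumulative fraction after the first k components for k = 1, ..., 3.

Step 1 — total variance = trace(Sigma) = Σ λ_i = 55 + 20 + 7 = 82.

Step 2 — fraction explained by component i = λ_i / Σ λ:
  PC1: 55/82 = 0.6707
  PC2: 20/82 = 0.2439
  PC3: 7/82 = 0.0854

Step 3 — cumulative fraction after k components = (λ_1 + ... + λ_k) / Σ λ:
  k = 1: 55/82 = 0.6707
  k = 2: (55 + 20)/82 = 75/82 = 0.9146
  k = 3: (55 + 20 + 7)/82 = 82/82 = 1

Summary (fraction, with percent):

explained: PC1 0.6707 (67.07%), PC2 0.2439 (24.39%), PC3 0.0854 (8.54%);  cumulative: 0.6707, 0.9146, 1


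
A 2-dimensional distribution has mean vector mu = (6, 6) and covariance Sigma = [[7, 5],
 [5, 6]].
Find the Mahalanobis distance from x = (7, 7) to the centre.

Step 1 — centre the observation: (x - mu) = (1, 1).

Step 2 — invert Sigma. det(Sigma) = 7·6 - (5)² = 17.
  Sigma^{-1} = (1/det) · [[d, -b], [-b, a]] = [[0.3529, -0.2941],
 [-0.2941, 0.4118]].

Step 3 — form the quadratic (x - mu)^T · Sigma^{-1} · (x - mu):
  Sigma^{-1} · (x - mu) = (0.0588, 0.1176).
  (x - mu)^T · [Sigma^{-1} · (x - mu)] = (1)·(0.0588) + (1)·(0.1176) = 0.1765.

Step 4 — take square root: d = √(0.1765) ≈ 0.4201.

d(x, mu) = √(0.1765) ≈ 0.4201


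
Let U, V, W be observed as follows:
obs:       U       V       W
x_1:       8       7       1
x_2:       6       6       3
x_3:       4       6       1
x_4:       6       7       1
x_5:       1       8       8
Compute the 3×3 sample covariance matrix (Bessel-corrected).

Step 1 — column means:
  mean(U) = (8 + 6 + 4 + 6 + 1) / 5 = 25/5 = 5
  mean(V) = (7 + 6 + 6 + 7 + 8) / 5 = 34/5 = 6.8
  mean(W) = (1 + 3 + 1 + 1 + 8) / 5 = 14/5 = 2.8

Step 2 — sample covariance S[i,j] = (1/(n-1)) · Σ_k (x_{k,i} - mean_i) · (x_{k,j} - mean_j), with n-1 = 4.
  S[U,U] = ((3)·(3) + (1)·(1) + (-1)·(-1) + (1)·(1) + (-4)·(-4)) / 4 = 28/4 = 7
  S[U,V] = ((3)·(0.2) + (1)·(-0.8) + (-1)·(-0.8) + (1)·(0.2) + (-4)·(1.2)) / 4 = -4/4 = -1
  S[U,W] = ((3)·(-1.8) + (1)·(0.2) + (-1)·(-1.8) + (1)·(-1.8) + (-4)·(5.2)) / 4 = -26/4 = -6.5
  S[V,V] = ((0.2)·(0.2) + (-0.8)·(-0.8) + (-0.8)·(-0.8) + (0.2)·(0.2) + (1.2)·(1.2)) / 4 = 2.8/4 = 0.7
  S[V,W] = ((0.2)·(-1.8) + (-0.8)·(0.2) + (-0.8)·(-1.8) + (0.2)·(-1.8) + (1.2)·(5.2)) / 4 = 6.8/4 = 1.7
  S[W,W] = ((-1.8)·(-1.8) + (0.2)·(0.2) + (-1.8)·(-1.8) + (-1.8)·(-1.8) + (5.2)·(5.2)) / 4 = 36.8/4 = 9.2

S is symmetric (S[j,i] = S[i,j]). Assembling:

S = [[7, -1, -6.5],
 [-1, 0.7, 1.7],
 [-6.5, 1.7, 9.2]]


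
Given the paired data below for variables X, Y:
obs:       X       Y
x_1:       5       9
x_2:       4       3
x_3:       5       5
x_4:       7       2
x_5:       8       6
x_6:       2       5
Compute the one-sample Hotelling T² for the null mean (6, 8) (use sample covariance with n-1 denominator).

Step 1 — sample mean vector:
  mean(X) = (5 + 4 + 5 + 7 + 8 + 2) / 6 = 31/6 = 5.1667
  mean(Y) = (9 + 3 + 5 + 2 + 6 + 5) / 6 = 30/6 = 5
  x̄ = (5.1667, 5),  deviation x̄ - mu_0 = (5.1667, 5) - (6, 8) = (-0.8333, -3).

Step 2 — sample covariance matrix, S[i,j] = (1/(n-1)) · Σ_k (x_{k,i} - mean_i) · (x_{k,j} - mean_j), divisor n-1 = 5:
  S[X,X] = ((-0.1667)·(-0.1667) + (-1.1667)·(-1.1667) + (-0.1667)·(-0.1667) + (1.8333)·(1.8333) + (2.8333)·(2.8333) + (-3.1667)·(-3.1667)) / 5 = 22.8333/5 = 4.5667
  S[X,Y] = ((-0.1667)·(4) + (-1.1667)·(-2) + (-0.1667)·(0) + (1.8333)·(-3) + (2.8333)·(1) + (-3.1667)·(0)) / 5 = -1/5 = -0.2
  S[Y,Y] = ((4)·(4) + (-2)·(-2) + (0)·(0) + (-3)·(-3) + (1)·(1) + (0)·(0)) / 5 = 30/5 = 6
  S = [[4.5667, -0.2],
 [-0.2, 6]].

Step 3 — invert S. det(S) = 4.5667·6 - (-0.2)² = 27.36.
  S^{-1} = (1/det) · [[d, -b], [-b, a]] = [[0.2193, 0.0073],
 [0.0073, 0.1669]].

Step 4 — quadratic form (x̄ - mu_0)^T · S^{-1} · (x̄ - mu_0):
  S^{-1} · (x̄ - mu_0) = (-0.2047, -0.5068),
  (x̄ - mu_0)^T · [...] = (-0.8333)·(-0.2047) + (-3)·(-0.5068) = 1.691.

Step 5 — scale by n: T² = 6 · 1.691 = 10.1462.

T² ≈ 10.1462


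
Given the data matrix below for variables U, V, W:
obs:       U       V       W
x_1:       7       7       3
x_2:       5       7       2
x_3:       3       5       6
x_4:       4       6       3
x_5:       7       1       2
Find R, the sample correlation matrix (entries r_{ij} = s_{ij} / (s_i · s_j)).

Step 1 — column means:
  mean(U) = (7 + 5 + 3 + 4 + 7) / 5 = 26/5 = 5.2
  mean(V) = (7 + 7 + 5 + 6 + 1) / 5 = 26/5 = 5.2
  mean(W) = (3 + 2 + 6 + 3 + 2) / 5 = 16/5 = 3.2

Step 2 — sample variances and covariances s[i,j] = (1/(n-1)) · Σ_k (x_{k,i} - mean_i) · (x_{k,j} - mean_j), with n-1 = 4:
  s[U,U] = ((1.8)·(1.8) + (-0.2)·(-0.2) + (-2.2)·(-2.2) + (-1.2)·(-1.2) + (1.8)·(1.8)) / 4 = 12.8/4 = 3.2
  s[U,V] = ((1.8)·(1.8) + (-0.2)·(1.8) + (-2.2)·(-0.2) + (-1.2)·(0.8) + (1.8)·(-4.2)) / 4 = -5.2/4 = -1.3
  s[U,W] = ((1.8)·(-0.2) + (-0.2)·(-1.2) + (-2.2)·(2.8) + (-1.2)·(-0.2) + (1.8)·(-1.2)) / 4 = -8.2/4 = -2.05
  s[V,V] = ((1.8)·(1.8) + (1.8)·(1.8) + (-0.2)·(-0.2) + (0.8)·(0.8) + (-4.2)·(-4.2)) / 4 = 24.8/4 = 6.2
  s[V,W] = ((1.8)·(-0.2) + (1.8)·(-1.2) + (-0.2)·(2.8) + (0.8)·(-0.2) + (-4.2)·(-1.2)) / 4 = 1.8/4 = 0.45
  s[W,W] = ((-0.2)·(-0.2) + (-1.2)·(-1.2) + (2.8)·(2.8) + (-0.2)·(-0.2) + (-1.2)·(-1.2)) / 4 = 10.8/4 = 2.7
  Sample standard deviations s_i = √(s[i,i]):
  s(U) = √(3.2) = 1.7889
  s(V) = √(6.2) = 2.49
  s(W) = √(2.7) = 1.6432

Step 3 — r_{ij} = s_{ij} / (s_i · s_j):
  r[U,U] = 1 (diagonal).
  r[U,V] = -1.3 / (1.7889 · 2.49) = -1.3 / 4.4542 = -0.2919
  r[U,W] = -2.05 / (1.7889 · 1.6432) = -2.05 / 2.9394 = -0.6974
  r[V,V] = 1 (diagonal).
  r[V,W] = 0.45 / (2.49 · 1.6432) = 0.45 / 4.0915 = 0.11
  r[W,W] = 1 (diagonal).

R is symmetric with unit diagonal. Assembling:

R = [[1, -0.2919, -0.6974],
 [-0.2919, 1, 0.11],
 [-0.6974, 0.11, 1]]


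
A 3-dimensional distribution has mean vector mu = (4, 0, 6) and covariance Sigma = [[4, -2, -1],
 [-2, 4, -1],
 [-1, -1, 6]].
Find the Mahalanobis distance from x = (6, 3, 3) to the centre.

Step 1 — centre the observation: (x - mu) = (2, 3, -3).

Step 2 — invert Sigma (cofactor / det for 3×3, or solve directly):
  Sigma^{-1} = [[0.3833, 0.2167, 0.1],
 [0.2167, 0.3833, 0.1],
 [0.1, 0.1, 0.2]].

Step 3 — form the quadratic (x - mu)^T · Sigma^{-1} · (x - mu):
  Sigma^{-1} · (x - mu) = (1.1167, 1.2833, -0.1).
  (x - mu)^T · [Sigma^{-1} · (x - mu)] = (2)·(1.1167) + (3)·(1.2833) + (-3)·(-0.1) = 6.3833.

Step 4 — take square root: d = √(6.3833) ≈ 2.5265.

d(x, mu) = √(6.3833) ≈ 2.5265


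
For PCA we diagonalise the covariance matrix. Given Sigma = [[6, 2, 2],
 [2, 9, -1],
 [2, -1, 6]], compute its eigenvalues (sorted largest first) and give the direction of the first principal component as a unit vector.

Step 1 — characteristic polynomial p(λ) = det(λI - Sigma) = λ³ - tr·λ² + c_1·λ - det, where tr = trace, c_1 = sum of the principal 2×2 minors, det = det(Sigma):
  tr = 6 + 9 + 6 = 21,
  c_1 = (6·9 - (2)²) + (6·6 - (2)²) + (9·6 - (-1)²) = 50 + 32 + 53 = 135,
  det = 6·(9·6 - (-1)²) - (2)·((2)·6 - (-1)·(2)) + (2)·((2)·(-1) - 9·(2)) = 6·(53) - (2)·(14) + (2)·(-20) = 250.
  So p(λ) = λ³ - 21λ² + 135λ - 250.
Step 2 — look for an integer root (rational root theorem: any rational root is an integer divisor of 250). Testing λ = 10:
  p(10) = 1000 - 2100 + 1350 - 250 = 0  ✓
  Dividing out (λ - 10): p(λ) = (λ - 10)(λ² - 11λ + 25).
Step 3 — remaining eigenvalues from the quadratic λ² - 11λ + 25 = 0:
  Δ = 11² - 4·25 = 121 - 100 = 21,  λ = (11 ± √21)/2 = (11 ± 4.5826)/2 ≈ 7.7913 or 3.2087.
  Sorted: λ_1 = 10,  λ_2 = 7.7913,  λ_3 = 3.2087  (check: sum = 21 = tr ✓).

Step 4 — unit eigenvector for λ_1 = 10: v spans the null space of (Sigma - λ_1 I), whose rows are
  r_1 = (-4, 2, 2),  r_2 = (2, -1, -1),  r_3 = (2, -1, -4).
  v is orthogonal to every row, so take v ∝ r_1 × r_3 = ((2)·(-4) - (2)·(-1), (2)·(2) - (-4)·(-4), (-4)·(-1) - (2)·(2)) = (-6, -12, 0).
  Rescale (divide by 6; multiply by -1 so the first nonzero entry is positive): u = (1, 2, 0).
  ||u|| = √((1)² + (2)² + (0)²) = √(5) ≈ 2.2361,  v_1 = u/||u|| ≈ (0.4472, 0.8944, 0) (||v_1|| = 1).

λ_1 = 10,  λ_2 = 7.7913,  λ_3 = 3.2087;  v_1 ≈ (0.4472, 0.8944, 0)


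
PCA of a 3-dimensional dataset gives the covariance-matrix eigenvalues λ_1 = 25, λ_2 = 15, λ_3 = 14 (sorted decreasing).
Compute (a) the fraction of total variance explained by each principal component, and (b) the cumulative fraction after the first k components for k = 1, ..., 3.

Step 1 — total variance = trace(Sigma) = Σ λ_i = 25 + 15 + 14 = 54.

Step 2 — fraction explained by component i = λ_i / Σ λ:
  PC1: 25/54 = 0.463
  PC2: 15/54 = 0.2778
  PC3: 14/54 = 0.2593

Step 3 — cumulative fraction after k components = (λ_1 + ... + λ_k) / Σ λ:
  k = 1: 25/54 = 0.463
  k = 2: (25 + 15)/54 = 40/54 = 0.7407
  k = 3: (25 + 15 + 14)/54 = 54/54 = 1

Summary (fraction, with percent):

explained: PC1 0.463 (46.3%), PC2 0.2778 (27.78%), PC3 0.2593 (25.93%);  cumulative: 0.463, 0.7407, 1


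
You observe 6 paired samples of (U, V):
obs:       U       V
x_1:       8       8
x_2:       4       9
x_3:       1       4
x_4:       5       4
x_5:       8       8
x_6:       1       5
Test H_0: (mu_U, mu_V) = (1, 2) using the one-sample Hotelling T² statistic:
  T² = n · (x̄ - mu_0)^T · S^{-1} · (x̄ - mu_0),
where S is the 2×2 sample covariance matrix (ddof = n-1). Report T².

Step 1 — sample mean vector:
  mean(U) = (8 + 4 + 1 + 5 + 8 + 1) / 6 = 27/6 = 4.5
  mean(V) = (8 + 9 + 4 + 4 + 8 + 5) / 6 = 38/6 = 6.3333
  x̄ = (4.5, 6.3333),  deviation x̄ - mu_0 = (4.5, 6.3333) - (1, 2) = (3.5, 4.3333).

Step 2 — sample covariance matrix, S[i,j] = (1/(n-1)) · Σ_k (x_{k,i} - mean_i) · (x_{k,j} - mean_j), divisor n-1 = 5:
  S[U,U] = ((3.5)·(3.5) + (-0.5)·(-0.5) + (-3.5)·(-3.5) + (0.5)·(0.5) + (3.5)·(3.5) + (-3.5)·(-3.5)) / 5 = 49.5/5 = 9.9
  S[U,V] = ((3.5)·(1.6667) + (-0.5)·(2.6667) + (-3.5)·(-2.3333) + (0.5)·(-2.3333) + (3.5)·(1.6667) + (-3.5)·(-1.3333)) / 5 = 22/5 = 4.4
  S[V,V] = ((1.6667)·(1.6667) + (2.6667)·(2.6667) + (-2.3333)·(-2.3333) + (-2.3333)·(-2.3333) + (1.6667)·(1.6667) + (-1.3333)·(-1.3333)) / 5 = 25.3333/5 = 5.0667
  S = [[9.9, 4.4],
 [4.4, 5.0667]].

Step 3 — invert S. det(S) = 9.9·5.0667 - (4.4)² = 30.8.
  S^{-1} = (1/det) · [[d, -b], [-b, a]] = [[0.1645, -0.1429],
 [-0.1429, 0.3214]].

Step 4 — quadratic form (x̄ - mu_0)^T · S^{-1} · (x̄ - mu_0):
  S^{-1} · (x̄ - mu_0) = (-0.0433, 0.8929),
  (x̄ - mu_0)^T · [...] = (3.5)·(-0.0433) + (4.3333)·(0.8929) = 3.7175.

Step 5 — scale by n: T² = 6 · 3.7175 = 22.3052.

T² ≈ 22.3052


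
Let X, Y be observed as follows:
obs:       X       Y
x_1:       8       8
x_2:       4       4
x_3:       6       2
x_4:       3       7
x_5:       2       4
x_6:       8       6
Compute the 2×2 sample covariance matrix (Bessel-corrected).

Step 1 — column means:
  mean(X) = (8 + 4 + 6 + 3 + 2 + 8) / 6 = 31/6 = 5.1667
  mean(Y) = (8 + 4 + 2 + 7 + 4 + 6) / 6 = 31/6 = 5.1667

Step 2 — sample covariance S[i,j] = (1/(n-1)) · Σ_k (x_{k,i} - mean_i) · (x_{k,j} - mean_j), with n-1 = 5.
  S[X,X] = ((2.8333)·(2.8333) + (-1.1667)·(-1.1667) + (0.8333)·(0.8333) + (-2.1667)·(-2.1667) + (-3.1667)·(-3.1667) + (2.8333)·(2.8333)) / 5 = 32.8333/5 = 6.5667
  S[X,Y] = ((2.8333)·(2.8333) + (-1.1667)·(-1.1667) + (0.8333)·(-3.1667) + (-2.1667)·(1.8333) + (-3.1667)·(-1.1667) + (2.8333)·(0.8333)) / 5 = 8.8333/5 = 1.7667
  S[Y,Y] = ((2.8333)·(2.8333) + (-1.1667)·(-1.1667) + (-3.1667)·(-3.1667) + (1.8333)·(1.8333) + (-1.1667)·(-1.1667) + (0.8333)·(0.8333)) / 5 = 24.8333/5 = 4.9667

S is symmetric (S[j,i] = S[i,j]). Assembling:

S = [[6.5667, 1.7667],
 [1.7667, 4.9667]]


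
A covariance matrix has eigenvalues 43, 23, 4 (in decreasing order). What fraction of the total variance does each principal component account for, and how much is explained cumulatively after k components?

Step 1 — total variance = trace(Sigma) = Σ λ_i = 43 + 23 + 4 = 70.

Step 2 — fraction explained by component i = λ_i / Σ λ:
  PC1: 43/70 = 0.6143
  PC2: 23/70 = 0.3286
  PC3: 4/70 = 0.0571

Step 3 — cumulative fraction after k components = (λ_1 + ... + λ_k) / Σ λ:
  k = 1: 43/70 = 0.6143
  k = 2: (43 + 23)/70 = 66/70 = 0.9429
  k = 3: (43 + 23 + 4)/70 = 70/70 = 1

Summary (fraction, with percent):

explained: PC1 0.6143 (61.43%), PC2 0.3286 (32.86%), PC3 0.0571 (5.71%);  cumulative: 0.6143, 0.9429, 1


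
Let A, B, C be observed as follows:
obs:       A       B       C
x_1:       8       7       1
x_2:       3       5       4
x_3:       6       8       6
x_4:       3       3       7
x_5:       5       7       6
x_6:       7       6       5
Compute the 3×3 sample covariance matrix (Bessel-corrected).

Step 1 — column means:
  mean(A) = (8 + 3 + 6 + 3 + 5 + 7) / 6 = 32/6 = 5.3333
  mean(B) = (7 + 5 + 8 + 3 + 7 + 6) / 6 = 36/6 = 6
  mean(C) = (1 + 4 + 6 + 7 + 6 + 5) / 6 = 29/6 = 4.8333

Step 2 — sample covariance S[i,j] = (1/(n-1)) · Σ_k (x_{k,i} - mean_i) · (x_{k,j} - mean_j), with n-1 = 5.
  S[A,A] = ((2.6667)·(2.6667) + (-2.3333)·(-2.3333) + (0.6667)·(0.6667) + (-2.3333)·(-2.3333) + (-0.3333)·(-0.3333) + (1.6667)·(1.6667)) / 5 = 21.3333/5 = 4.2667
  S[A,B] = ((2.6667)·(1) + (-2.3333)·(-1) + (0.6667)·(2) + (-2.3333)·(-3) + (-0.3333)·(1) + (1.6667)·(0)) / 5 = 13/5 = 2.6
  S[A,C] = ((2.6667)·(-3.8333) + (-2.3333)·(-0.8333) + (0.6667)·(1.1667) + (-2.3333)·(2.1667) + (-0.3333)·(1.1667) + (1.6667)·(0.1667)) / 5 = -12.6667/5 = -2.5333
  S[B,B] = ((1)·(1) + (-1)·(-1) + (2)·(2) + (-3)·(-3) + (1)·(1) + (0)·(0)) / 5 = 16/5 = 3.2
  S[B,C] = ((1)·(-3.8333) + (-1)·(-0.8333) + (2)·(1.1667) + (-3)·(2.1667) + (1)·(1.1667) + (0)·(0.1667)) / 5 = -6/5 = -1.2
  S[C,C] = ((-3.8333)·(-3.8333) + (-0.8333)·(-0.8333) + (1.1667)·(1.1667) + (2.1667)·(2.1667) + (1.1667)·(1.1667) + (0.1667)·(0.1667)) / 5 = 22.8333/5 = 4.5667

S is symmetric (S[j,i] = S[i,j]). Assembling:

S = [[4.2667, 2.6, -2.5333],
 [2.6, 3.2, -1.2],
 [-2.5333, -1.2, 4.5667]]


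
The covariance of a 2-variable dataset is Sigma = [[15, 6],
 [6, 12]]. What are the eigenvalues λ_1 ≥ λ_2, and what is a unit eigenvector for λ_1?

Step 1 — characteristic polynomial of 2×2 Sigma:
  det(Sigma - λI) = λ² - trace · λ + det = 0.
  trace = 15 + 12 = 27, det = 15·12 - (6)² = 144.
Step 2 — discriminant:
  Δ = trace² - 4·det = 729 - 576 = 153.
Step 3 — eigenvalues:
  λ = (trace ± √Δ)/2 = (27 ± 12.3693)/2,
  λ_1 = 19.6847,  λ_2 = 7.3153.

Step 4 — unit eigenvector for λ_1: solve (Sigma - λ_1 I)v = 0. First row:
  (15 - 19.6847)·v_x + (6)·v_y = 0, i.e. (-4.6847)·v_x + (6)·v_y = 0,
  so v ∝ (b, λ_1 - a) = (6, 4.6847) = u.
  ||u|| = √((6)² + (4.6847)²) = √(57.946) ≈ 7.6122,
  v_1 = u/||u|| ≈ (0.7882, 0.6154) (||v_1|| = 1).

λ_1 = 19.6847,  λ_2 = 7.3153;  v_1 ≈ (0.7882, 0.6154)


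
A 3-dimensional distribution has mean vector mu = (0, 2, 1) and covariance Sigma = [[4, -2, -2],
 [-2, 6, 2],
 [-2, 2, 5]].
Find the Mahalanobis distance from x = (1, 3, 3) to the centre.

Step 1 — centre the observation: (x - mu) = (1, 1, 2).

Step 2 — invert Sigma (cofactor / det for 3×3, or solve directly):
  Sigma^{-1} = [[0.3421, 0.0789, 0.1053],
 [0.0789, 0.2105, -0.0526],
 [0.1053, -0.0526, 0.2632]].

Step 3 — form the quadratic (x - mu)^T · Sigma^{-1} · (x - mu):
  Sigma^{-1} · (x - mu) = (0.6316, 0.1842, 0.5789).
  (x - mu)^T · [Sigma^{-1} · (x - mu)] = (1)·(0.6316) + (1)·(0.1842) + (2)·(0.5789) = 1.9737.

Step 4 — take square root: d = √(1.9737) ≈ 1.4049.

d(x, mu) = √(1.9737) ≈ 1.4049


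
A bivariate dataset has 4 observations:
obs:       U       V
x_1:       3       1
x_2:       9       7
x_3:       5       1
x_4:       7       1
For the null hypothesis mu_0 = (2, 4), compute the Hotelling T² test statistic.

Step 1 — sample mean vector:
  mean(U) = (3 + 9 + 5 + 7) / 4 = 24/4 = 6
  mean(V) = (1 + 7 + 1 + 1) / 4 = 10/4 = 2.5
  x̄ = (6, 2.5),  deviation x̄ - mu_0 = (6, 2.5) - (2, 4) = (4, -1.5).

Step 2 — sample covariance matrix, S[i,j] = (1/(n-1)) · Σ_k (x_{k,i} - mean_i) · (x_{k,j} - mean_j), divisor n-1 = 3:
  S[U,U] = ((-3)·(-3) + (3)·(3) + (-1)·(-1) + (1)·(1)) / 3 = 20/3 = 6.6667
  S[U,V] = ((-3)·(-1.5) + (3)·(4.5) + (-1)·(-1.5) + (1)·(-1.5)) / 3 = 18/3 = 6
  S[V,V] = ((-1.5)·(-1.5) + (4.5)·(4.5) + (-1.5)·(-1.5) + (-1.5)·(-1.5)) / 3 = 27/3 = 9
  S = [[6.6667, 6],
 [6, 9]].

Step 3 — invert S. det(S) = 6.6667·9 - (6)² = 24.
  S^{-1} = (1/det) · [[d, -b], [-b, a]] = [[0.375, -0.25],
 [-0.25, 0.2778]].

Step 4 — quadratic form (x̄ - mu_0)^T · S^{-1} · (x̄ - mu_0):
  S^{-1} · (x̄ - mu_0) = (1.875, -1.4167),
  (x̄ - mu_0)^T · [...] = (4)·(1.875) + (-1.5)·(-1.4167) = 9.625.

Step 5 — scale by n: T² = 4 · 9.625 = 38.5.

T² ≈ 38.5


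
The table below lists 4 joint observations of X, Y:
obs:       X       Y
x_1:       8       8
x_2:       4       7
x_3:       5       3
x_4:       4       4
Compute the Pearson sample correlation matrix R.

Step 1 — column means:
  mean(X) = (8 + 4 + 5 + 4) / 4 = 21/4 = 5.25
  mean(Y) = (8 + 7 + 3 + 4) / 4 = 22/4 = 5.5

Step 2 — sample variances and covariances s[i,j] = (1/(n-1)) · Σ_k (x_{k,i} - mean_i) · (x_{k,j} - mean_j), with n-1 = 3:
  s[X,X] = ((2.75)·(2.75) + (-1.25)·(-1.25) + (-0.25)·(-0.25) + (-1.25)·(-1.25)) / 3 = 10.75/3 = 3.5833
  s[X,Y] = ((2.75)·(2.5) + (-1.25)·(1.5) + (-0.25)·(-2.5) + (-1.25)·(-1.5)) / 3 = 7.5/3 = 2.5
  s[Y,Y] = ((2.5)·(2.5) + (1.5)·(1.5) + (-2.5)·(-2.5) + (-1.5)·(-1.5)) / 3 = 17/3 = 5.6667
  Sample standard deviations s_i = √(s[i,i]):
  s(X) = √(3.5833) = 1.893
  s(Y) = √(5.6667) = 2.3805

Step 3 — r_{ij} = s_{ij} / (s_i · s_j):
  r[X,X] = 1 (diagonal).
  r[X,Y] = 2.5 / (1.893 · 2.3805) = 2.5 / 4.5062 = 0.5548
  r[Y,Y] = 1 (diagonal).

R is symmetric with unit diagonal. Assembling:

R = [[1, 0.5548],
 [0.5548, 1]]


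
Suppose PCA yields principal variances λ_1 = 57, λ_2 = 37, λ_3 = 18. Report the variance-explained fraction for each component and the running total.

Step 1 — total variance = trace(Sigma) = Σ λ_i = 57 + 37 + 18 = 112.

Step 2 — fraction explained by component i = λ_i / Σ λ:
  PC1: 57/112 = 0.5089
  PC2: 37/112 = 0.3304
  PC3: 18/112 = 0.1607

Step 3 — cumulative fraction after k components = (λ_1 + ... + λ_k) / Σ λ:
  k = 1: 57/112 = 0.5089
  k = 2: (57 + 37)/112 = 94/112 = 0.8393
  k = 3: (57 + 37 + 18)/112 = 112/112 = 1

Summary (fraction, with percent):

explained: PC1 0.5089 (50.89%), PC2 0.3304 (33.04%), PC3 0.1607 (16.07%);  cumulative: 0.5089, 0.8393, 1


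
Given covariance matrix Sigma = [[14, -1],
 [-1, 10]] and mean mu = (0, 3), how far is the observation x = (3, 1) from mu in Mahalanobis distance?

Step 1 — centre the observation: (x - mu) = (3, -2).

Step 2 — invert Sigma. det(Sigma) = 14·10 - (-1)² = 139.
  Sigma^{-1} = (1/det) · [[d, -b], [-b, a]] = [[0.0719, 0.0072],
 [0.0072, 0.1007]].

Step 3 — form the quadratic (x - mu)^T · Sigma^{-1} · (x - mu):
  Sigma^{-1} · (x - mu) = (0.2014, -0.1799).
  (x - mu)^T · [Sigma^{-1} · (x - mu)] = (3)·(0.2014) + (-2)·(-0.1799) = 0.964.

Step 4 — take square root: d = √(0.964) ≈ 0.9818.

d(x, mu) = √(0.964) ≈ 0.9818


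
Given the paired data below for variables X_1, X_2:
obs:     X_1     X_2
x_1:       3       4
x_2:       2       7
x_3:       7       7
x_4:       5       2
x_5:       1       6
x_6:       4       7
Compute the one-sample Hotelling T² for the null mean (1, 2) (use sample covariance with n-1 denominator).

Step 1 — sample mean vector:
  mean(X_1) = (3 + 2 + 7 + 5 + 1 + 4) / 6 = 22/6 = 3.6667
  mean(X_2) = (4 + 7 + 7 + 2 + 6 + 7) / 6 = 33/6 = 5.5
  x̄ = (3.6667, 5.5),  deviation x̄ - mu_0 = (3.6667, 5.5) - (1, 2) = (2.6667, 3.5).

Step 2 — sample covariance matrix, S[i,j] = (1/(n-1)) · Σ_k (x_{k,i} - mean_i) · (x_{k,j} - mean_j), divisor n-1 = 5:
  S[X_1,X_1] = ((-0.6667)·(-0.6667) + (-1.6667)·(-1.6667) + (3.3333)·(3.3333) + (1.3333)·(1.3333) + (-2.6667)·(-2.6667) + (0.3333)·(0.3333)) / 5 = 23.3333/5 = 4.6667
  S[X_1,X_2] = ((-0.6667)·(-1.5) + (-1.6667)·(1.5) + (3.3333)·(1.5) + (1.3333)·(-3.5) + (-2.6667)·(0.5) + (0.3333)·(1.5)) / 5 = -2/5 = -0.4
  S[X_2,X_2] = ((-1.5)·(-1.5) + (1.5)·(1.5) + (1.5)·(1.5) + (-3.5)·(-3.5) + (0.5)·(0.5) + (1.5)·(1.5)) / 5 = 21.5/5 = 4.3
  S = [[4.6667, -0.4],
 [-0.4, 4.3]].

Step 3 — invert S. det(S) = 4.6667·4.3 - (-0.4)² = 19.9067.
  S^{-1} = (1/det) · [[d, -b], [-b, a]] = [[0.216, 0.0201],
 [0.0201, 0.2344]].

Step 4 — quadratic form (x̄ - mu_0)^T · S^{-1} · (x̄ - mu_0):
  S^{-1} · (x̄ - mu_0) = (0.6463, 0.8741),
  (x̄ - mu_0)^T · [...] = (2.6667)·(0.6463) + (3.5)·(0.8741) = 4.7829.

Step 5 — scale by n: T² = 6 · 4.7829 = 28.6973.

T² ≈ 28.6973


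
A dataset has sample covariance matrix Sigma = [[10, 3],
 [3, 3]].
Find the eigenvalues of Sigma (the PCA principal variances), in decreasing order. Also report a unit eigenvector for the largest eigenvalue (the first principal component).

Step 1 — characteristic polynomial of 2×2 Sigma:
  det(Sigma - λI) = λ² - trace · λ + det = 0.
  trace = 10 + 3 = 13, det = 10·3 - (3)² = 21.
Step 2 — discriminant:
  Δ = trace² - 4·det = 169 - 84 = 85.
Step 3 — eigenvalues:
  λ = (trace ± √Δ)/2 = (13 ± 9.2195)/2,
  λ_1 = 11.1098,  λ_2 = 1.8902.

Step 4 — unit eigenvector for λ_1: solve (Sigma - λ_1 I)v = 0. First row:
  (10 - 11.1098)·v_x + (3)·v_y = 0, i.e. (-1.1098)·v_x + (3)·v_y = 0,
  so v ∝ (b, λ_1 - a) = (3, 1.1098) = u.
  ||u|| = √((3)² + (1.1098)²) = √(10.2316) ≈ 3.1987,
  v_1 = u/||u|| ≈ (0.9379, 0.3469) (||v_1|| = 1).

λ_1 = 11.1098,  λ_2 = 1.8902;  v_1 ≈ (0.9379, 0.3469)


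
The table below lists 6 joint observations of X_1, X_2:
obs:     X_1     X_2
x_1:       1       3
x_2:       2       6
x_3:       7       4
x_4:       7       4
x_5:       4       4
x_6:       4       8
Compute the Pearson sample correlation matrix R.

Step 1 — column means:
  mean(X_1) = (1 + 2 + 7 + 7 + 4 + 4) / 6 = 25/6 = 4.1667
  mean(X_2) = (3 + 6 + 4 + 4 + 4 + 8) / 6 = 29/6 = 4.8333

Step 2 — sample variances and covariances s[i,j] = (1/(n-1)) · Σ_k (x_{k,i} - mean_i) · (x_{k,j} - mean_j), with n-1 = 5:
  s[X_1,X_1] = ((-3.1667)·(-3.1667) + (-2.1667)·(-2.1667) + (2.8333)·(2.8333) + (2.8333)·(2.8333) + (-0.1667)·(-0.1667) + (-0.1667)·(-0.1667)) / 5 = 30.8333/5 = 6.1667
  s[X_1,X_2] = ((-3.1667)·(-1.8333) + (-2.1667)·(1.1667) + (2.8333)·(-0.8333) + (2.8333)·(-0.8333) + (-0.1667)·(-0.8333) + (-0.1667)·(3.1667)) / 5 = -1.8333/5 = -0.3667
  s[X_2,X_2] = ((-1.8333)·(-1.8333) + (1.1667)·(1.1667) + (-0.8333)·(-0.8333) + (-0.8333)·(-0.8333) + (-0.8333)·(-0.8333) + (3.1667)·(3.1667)) / 5 = 16.8333/5 = 3.3667
  Sample standard deviations s_i = √(s[i,i]):
  s(X_1) = √(6.1667) = 2.4833
  s(X_2) = √(3.3667) = 1.8348

Step 3 — r_{ij} = s_{ij} / (s_i · s_j):
  r[X_1,X_1] = 1 (diagonal).
  r[X_1,X_2] = -0.3667 / (2.4833 · 1.8348) = -0.3667 / 4.5564 = -0.0805
  r[X_2,X_2] = 1 (diagonal).

R is symmetric with unit diagonal. Assembling:

R = [[1, -0.0805],
 [-0.0805, 1]]


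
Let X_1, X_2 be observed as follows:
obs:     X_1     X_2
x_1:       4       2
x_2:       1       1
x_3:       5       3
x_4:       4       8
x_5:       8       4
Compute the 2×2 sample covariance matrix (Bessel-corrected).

Step 1 — column means:
  mean(X_1) = (4 + 1 + 5 + 4 + 8) / 5 = 22/5 = 4.4
  mean(X_2) = (2 + 1 + 3 + 8 + 4) / 5 = 18/5 = 3.6

Step 2 — sample covariance S[i,j] = (1/(n-1)) · Σ_k (x_{k,i} - mean_i) · (x_{k,j} - mean_j), with n-1 = 4.
  S[X_1,X_1] = ((-0.4)·(-0.4) + (-3.4)·(-3.4) + (0.6)·(0.6) + (-0.4)·(-0.4) + (3.6)·(3.6)) / 4 = 25.2/4 = 6.3
  S[X_1,X_2] = ((-0.4)·(-1.6) + (-3.4)·(-2.6) + (0.6)·(-0.6) + (-0.4)·(4.4) + (3.6)·(0.4)) / 4 = 8.8/4 = 2.2
  S[X_2,X_2] = ((-1.6)·(-1.6) + (-2.6)·(-2.6) + (-0.6)·(-0.6) + (4.4)·(4.4) + (0.4)·(0.4)) / 4 = 29.2/4 = 7.3

S is symmetric (S[j,i] = S[i,j]). Assembling:

S = [[6.3, 2.2],
 [2.2, 7.3]]


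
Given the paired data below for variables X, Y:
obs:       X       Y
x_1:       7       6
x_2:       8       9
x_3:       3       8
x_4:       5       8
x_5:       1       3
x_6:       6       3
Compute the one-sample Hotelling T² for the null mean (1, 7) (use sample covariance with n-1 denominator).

Step 1 — sample mean vector:
  mean(X) = (7 + 8 + 3 + 5 + 1 + 6) / 6 = 30/6 = 5
  mean(Y) = (6 + 9 + 8 + 8 + 3 + 3) / 6 = 37/6 = 6.1667
  x̄ = (5, 6.1667),  deviation x̄ - mu_0 = (5, 6.1667) - (1, 7) = (4, -0.8333).

Step 2 — sample covariance matrix, S[i,j] = (1/(n-1)) · Σ_k (x_{k,i} - mean_i) · (x_{k,j} - mean_j), divisor n-1 = 5:
  S[X,X] = ((2)·(2) + (3)·(3) + (-2)·(-2) + (0)·(0) + (-4)·(-4) + (1)·(1)) / 5 = 34/5 = 6.8
  S[X,Y] = ((2)·(-0.1667) + (3)·(2.8333) + (-2)·(1.8333) + (0)·(1.8333) + (-4)·(-3.1667) + (1)·(-3.1667)) / 5 = 14/5 = 2.8
  S[Y,Y] = ((-0.1667)·(-0.1667) + (2.8333)·(2.8333) + (1.8333)·(1.8333) + (1.8333)·(1.8333) + (-3.1667)·(-3.1667) + (-3.1667)·(-3.1667)) / 5 = 34.8333/5 = 6.9667
  S = [[6.8, 2.8],
 [2.8, 6.9667]].

Step 3 — invert S. det(S) = 6.8·6.9667 - (2.8)² = 39.5333.
  S^{-1} = (1/det) · [[d, -b], [-b, a]] = [[0.1762, -0.0708],
 [-0.0708, 0.172]].

Step 4 — quadratic form (x̄ - mu_0)^T · S^{-1} · (x̄ - mu_0):
  S^{-1} · (x̄ - mu_0) = (0.7639, -0.4266),
  (x̄ - mu_0)^T · [...] = (4)·(0.7639) + (-0.8333)·(-0.4266) = 3.4112.

Step 5 — scale by n: T² = 6 · 3.4112 = 20.4671.

T² ≈ 20.4671


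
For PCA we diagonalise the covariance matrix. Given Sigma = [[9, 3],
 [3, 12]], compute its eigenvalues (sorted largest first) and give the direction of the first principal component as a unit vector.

Step 1 — characteristic polynomial of 2×2 Sigma:
  det(Sigma - λI) = λ² - trace · λ + det = 0.
  trace = 9 + 12 = 21, det = 9·12 - (3)² = 99.
Step 2 — discriminant:
  Δ = trace² - 4·det = 441 - 396 = 45.
Step 3 — eigenvalues:
  λ = (trace ± √Δ)/2 = (21 ± 6.7082)/2,
  λ_1 = 13.8541,  λ_2 = 7.1459.

Step 4 — unit eigenvector for λ_1: solve (Sigma - λ_1 I)v = 0. First row:
  (9 - 13.8541)·v_x + (3)·v_y = 0, i.e. (-4.8541)·v_x + (3)·v_y = 0,
  so v ∝ (b, λ_1 - a) = (3, 4.8541) = u.
  ||u|| = √((3)² + (4.8541)²) = √(32.5623) ≈ 5.7063,
  v_1 = u/||u|| ≈ (0.5257, 0.8507) (||v_1|| = 1).

λ_1 = 13.8541,  λ_2 = 7.1459;  v_1 ≈ (0.5257, 0.8507)


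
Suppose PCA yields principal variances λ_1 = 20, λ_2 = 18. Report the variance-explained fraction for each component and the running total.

Step 1 — total variance = trace(Sigma) = Σ λ_i = 20 + 18 = 38.

Step 2 — fraction explained by component i = λ_i / Σ λ:
  PC1: 20/38 = 0.5263
  PC2: 18/38 = 0.4737

Step 3 — cumulative fraction after k components = (λ_1 + ... + λ_k) / Σ λ:
  k = 1: 20/38 = 0.5263
  k = 2: (20 + 18)/38 = 38/38 = 1

Summary (fraction, with percent):

explained: PC1 0.5263 (52.63%), PC2 0.4737 (47.37%);  cumulative: 0.5263, 1


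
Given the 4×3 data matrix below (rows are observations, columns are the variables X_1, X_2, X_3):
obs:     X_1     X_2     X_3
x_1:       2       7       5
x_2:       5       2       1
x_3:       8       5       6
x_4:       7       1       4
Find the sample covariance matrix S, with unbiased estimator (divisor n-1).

Step 1 — column means:
  mean(X_1) = (2 + 5 + 8 + 7) / 4 = 22/4 = 5.5
  mean(X_2) = (7 + 2 + 5 + 1) / 4 = 15/4 = 3.75
  mean(X_3) = (5 + 1 + 6 + 4) / 4 = 16/4 = 4

Step 2 — sample covariance S[i,j] = (1/(n-1)) · Σ_k (x_{k,i} - mean_i) · (x_{k,j} - mean_j), with n-1 = 3.
  S[X_1,X_1] = ((-3.5)·(-3.5) + (-0.5)·(-0.5) + (2.5)·(2.5) + (1.5)·(1.5)) / 3 = 21/3 = 7
  S[X_1,X_2] = ((-3.5)·(3.25) + (-0.5)·(-1.75) + (2.5)·(1.25) + (1.5)·(-2.75)) / 3 = -11.5/3 = -3.8333
  S[X_1,X_3] = ((-3.5)·(1) + (-0.5)·(-3) + (2.5)·(2) + (1.5)·(0)) / 3 = 3/3 = 1
  S[X_2,X_2] = ((3.25)·(3.25) + (-1.75)·(-1.75) + (1.25)·(1.25) + (-2.75)·(-2.75)) / 3 = 22.75/3 = 7.5833
  S[X_2,X_3] = ((3.25)·(1) + (-1.75)·(-3) + (1.25)·(2) + (-2.75)·(0)) / 3 = 11/3 = 3.6667
  S[X_3,X_3] = ((1)·(1) + (-3)·(-3) + (2)·(2) + (0)·(0)) / 3 = 14/3 = 4.6667

S is symmetric (S[j,i] = S[i,j]). Assembling:

S = [[7, -3.8333, 1],
 [-3.8333, 7.5833, 3.6667],
 [1, 3.6667, 4.6667]]


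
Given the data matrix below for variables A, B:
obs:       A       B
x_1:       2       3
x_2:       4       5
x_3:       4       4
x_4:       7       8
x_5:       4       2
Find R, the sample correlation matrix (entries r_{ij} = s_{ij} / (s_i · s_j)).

Step 1 — column means:
  mean(A) = (2 + 4 + 4 + 7 + 4) / 5 = 21/5 = 4.2
  mean(B) = (3 + 5 + 4 + 8 + 2) / 5 = 22/5 = 4.4

Step 2 — sample variances and covariances s[i,j] = (1/(n-1)) · Σ_k (x_{k,i} - mean_i) · (x_{k,j} - mean_j), with n-1 = 4:
  s[A,A] = ((-2.2)·(-2.2) + (-0.2)·(-0.2) + (-0.2)·(-0.2) + (2.8)·(2.8) + (-0.2)·(-0.2)) / 4 = 12.8/4 = 3.2
  s[A,B] = ((-2.2)·(-1.4) + (-0.2)·(0.6) + (-0.2)·(-0.4) + (2.8)·(3.6) + (-0.2)·(-2.4)) / 4 = 13.6/4 = 3.4
  s[B,B] = ((-1.4)·(-1.4) + (0.6)·(0.6) + (-0.4)·(-0.4) + (3.6)·(3.6) + (-2.4)·(-2.4)) / 4 = 21.2/4 = 5.3
  Sample standard deviations s_i = √(s[i,i]):
  s(A) = √(3.2) = 1.7889
  s(B) = √(5.3) = 2.3022

Step 3 — r_{ij} = s_{ij} / (s_i · s_j):
  r[A,A] = 1 (diagonal).
  r[A,B] = 3.4 / (1.7889 · 2.3022) = 3.4 / 4.1183 = 0.8256
  r[B,B] = 1 (diagonal).

R is symmetric with unit diagonal. Assembling:

R = [[1, 0.8256],
 [0.8256, 1]]


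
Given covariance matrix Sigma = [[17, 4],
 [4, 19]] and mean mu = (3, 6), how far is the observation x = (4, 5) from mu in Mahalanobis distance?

Step 1 — centre the observation: (x - mu) = (1, -1).

Step 2 — invert Sigma. det(Sigma) = 17·19 - (4)² = 307.
  Sigma^{-1} = (1/det) · [[d, -b], [-b, a]] = [[0.0619, -0.013],
 [-0.013, 0.0554]].

Step 3 — form the quadratic (x - mu)^T · Sigma^{-1} · (x - mu):
  Sigma^{-1} · (x - mu) = (0.0749, -0.0684).
  (x - mu)^T · [Sigma^{-1} · (x - mu)] = (1)·(0.0749) + (-1)·(-0.0684) = 0.1433.

Step 4 — take square root: d = √(0.1433) ≈ 0.3786.

d(x, mu) = √(0.1433) ≈ 0.3786


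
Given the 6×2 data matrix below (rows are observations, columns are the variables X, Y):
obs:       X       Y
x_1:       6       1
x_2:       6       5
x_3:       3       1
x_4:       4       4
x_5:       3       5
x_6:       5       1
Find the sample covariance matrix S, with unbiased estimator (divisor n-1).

Step 1 — column means:
  mean(X) = (6 + 6 + 3 + 4 + 3 + 5) / 6 = 27/6 = 4.5
  mean(Y) = (1 + 5 + 1 + 4 + 5 + 1) / 6 = 17/6 = 2.8333

Step 2 — sample covariance S[i,j] = (1/(n-1)) · Σ_k (x_{k,i} - mean_i) · (x_{k,j} - mean_j), with n-1 = 5.
  S[X,X] = ((1.5)·(1.5) + (1.5)·(1.5) + (-1.5)·(-1.5) + (-0.5)·(-0.5) + (-1.5)·(-1.5) + (0.5)·(0.5)) / 5 = 9.5/5 = 1.9
  S[X,Y] = ((1.5)·(-1.8333) + (1.5)·(2.1667) + (-1.5)·(-1.8333) + (-0.5)·(1.1667) + (-1.5)·(2.1667) + (0.5)·(-1.8333)) / 5 = -1.5/5 = -0.3
  S[Y,Y] = ((-1.8333)·(-1.8333) + (2.1667)·(2.1667) + (-1.8333)·(-1.8333) + (1.1667)·(1.1667) + (2.1667)·(2.1667) + (-1.8333)·(-1.8333)) / 5 = 20.8333/5 = 4.1667

S is symmetric (S[j,i] = S[i,j]). Assembling:

S = [[1.9, -0.3],
 [-0.3, 4.1667]]


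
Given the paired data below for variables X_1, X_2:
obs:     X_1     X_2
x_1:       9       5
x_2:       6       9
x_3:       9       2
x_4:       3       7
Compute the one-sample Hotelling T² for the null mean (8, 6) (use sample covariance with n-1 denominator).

Step 1 — sample mean vector:
  mean(X_1) = (9 + 6 + 9 + 3) / 4 = 27/4 = 6.75
  mean(X_2) = (5 + 9 + 2 + 7) / 4 = 23/4 = 5.75
  x̄ = (6.75, 5.75),  deviation x̄ - mu_0 = (6.75, 5.75) - (8, 6) = (-1.25, -0.25).

Step 2 — sample covariance matrix, S[i,j] = (1/(n-1)) · Σ_k (x_{k,i} - mean_i) · (x_{k,j} - mean_j), divisor n-1 = 3:
  S[X_1,X_1] = ((2.25)·(2.25) + (-0.75)·(-0.75) + (2.25)·(2.25) + (-3.75)·(-3.75)) / 3 = 24.75/3 = 8.25
  S[X_1,X_2] = ((2.25)·(-0.75) + (-0.75)·(3.25) + (2.25)·(-3.75) + (-3.75)·(1.25)) / 3 = -17.25/3 = -5.75
  S[X_2,X_2] = ((-0.75)·(-0.75) + (3.25)·(3.25) + (-3.75)·(-3.75) + (1.25)·(1.25)) / 3 = 26.75/3 = 8.9167
  S = [[8.25, -5.75],
 [-5.75, 8.9167]].

Step 3 — invert S. det(S) = 8.25·8.9167 - (-5.75)² = 40.5.
  S^{-1} = (1/det) · [[d, -b], [-b, a]] = [[0.2202, 0.142],
 [0.142, 0.2037]].

Step 4 — quadratic form (x̄ - mu_0)^T · S^{-1} · (x̄ - mu_0):
  S^{-1} · (x̄ - mu_0) = (-0.3107, -0.2284),
  (x̄ - mu_0)^T · [...] = (-1.25)·(-0.3107) + (-0.25)·(-0.2284) = 0.4455.

Step 5 — scale by n: T² = 4 · 0.4455 = 1.7819.

T² ≈ 1.7819


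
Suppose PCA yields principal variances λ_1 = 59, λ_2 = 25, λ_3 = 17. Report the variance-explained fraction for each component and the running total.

Step 1 — total variance = trace(Sigma) = Σ λ_i = 59 + 25 + 17 = 101.

Step 2 — fraction explained by component i = λ_i / Σ λ:
  PC1: 59/101 = 0.5842
  PC2: 25/101 = 0.2475
  PC3: 17/101 = 0.1683

Step 3 — cumulative fraction after k components = (λ_1 + ... + λ_k) / Σ λ:
  k = 1: 59/101 = 0.5842
  k = 2: (59 + 25)/101 = 84/101 = 0.8317
  k = 3: (59 + 25 + 17)/101 = 101/101 = 1

Summary (fraction, with percent):

explained: PC1 0.5842 (58.42%), PC2 0.2475 (24.75%), PC3 0.1683 (16.83%);  cumulative: 0.5842, 0.8317, 1
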